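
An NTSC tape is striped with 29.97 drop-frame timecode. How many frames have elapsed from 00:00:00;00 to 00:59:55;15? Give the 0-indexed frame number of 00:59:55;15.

Complete 10-minute blocks: 5, each 17982 frames → 89910.
Remaining 9 whole minutes in the current block: 1800 + 8 × 1798 = 16184 frames.
Within the current minute: 55 × 30 + 15 − 2 = 1663 (labels ;00/;01 skipped at this minute). Total = 89910 + 16184 + 1663 = 107757.

107757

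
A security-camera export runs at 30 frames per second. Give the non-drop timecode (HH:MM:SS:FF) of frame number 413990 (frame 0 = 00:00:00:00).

03:49:59:20

413990 ÷ 30 = 13799 full seconds, remainder 20 frames.
13799 s = 3 h 49 min 59 s.
Timecode: 03:49:59:20.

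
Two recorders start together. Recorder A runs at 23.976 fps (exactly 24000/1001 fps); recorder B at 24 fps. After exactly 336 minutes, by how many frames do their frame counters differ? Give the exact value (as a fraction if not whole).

336 min = 20160 s.
A emits 24000/1001 × 20160 = 69120000/143 frames; B emits 24 × 20160 = 483840.
Difference = 69120/143 frames (≈ 483.3566); B is ahead of A.

69120/143 frames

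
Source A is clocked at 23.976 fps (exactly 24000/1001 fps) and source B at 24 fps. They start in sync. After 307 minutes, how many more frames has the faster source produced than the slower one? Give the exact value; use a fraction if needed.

442080/1001 frames

307 min = 18420 s.
A emits 24000/1001 × 18420 = 442080000/1001 frames; B emits 24 × 18420 = 442080.
Difference = 442080/1001 frames (≈ 441.6384); B is ahead of A.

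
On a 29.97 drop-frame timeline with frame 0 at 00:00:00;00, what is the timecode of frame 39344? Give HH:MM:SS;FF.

Ten DF minutes hold 17982 frames, so frame 39344 lies in block 2 (frames 35964–53945) with 3380 frames into that block.
The block's first minute is 1800 frames and the rest 1798 each; 3380 frames reaches minute 1, so 2 × 18 + 1 × 2 = 38 labels have been skipped so far.
Adding those back, label number 39344 + 38 = 39382 at 30 labels/s is 1312 s + 22 f = 0 h 21 min 52 s frame 22, i.e. 00:21:52;22.

00:21:52;22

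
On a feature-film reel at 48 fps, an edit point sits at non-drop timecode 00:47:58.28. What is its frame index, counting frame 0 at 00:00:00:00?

138172

Total seconds to the label: (0 × 3600 + 47 × 60 + 58) = 2878.
Frame index = 2878 × 48 + 28 = 138172.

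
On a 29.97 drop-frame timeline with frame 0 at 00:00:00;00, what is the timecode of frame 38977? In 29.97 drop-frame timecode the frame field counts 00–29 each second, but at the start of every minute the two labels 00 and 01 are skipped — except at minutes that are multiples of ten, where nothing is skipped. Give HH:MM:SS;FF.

00:21:40;15

Ten DF minutes hold 17982 frames, so frame 38977 lies in block 2 (frames 35964–53945) with 3013 frames into that block.
The block's first minute is 1800 frames and the rest 1798 each; 3013 frames reaches minute 1, so 2 × 18 + 1 × 2 = 38 labels have been skipped so far.
Adding those back, label number 38977 + 38 = 39015 at 30 labels/s is 1300 s + 15 f = 0 h 21 min 40 s frame 15, i.e. 00:21:40;15.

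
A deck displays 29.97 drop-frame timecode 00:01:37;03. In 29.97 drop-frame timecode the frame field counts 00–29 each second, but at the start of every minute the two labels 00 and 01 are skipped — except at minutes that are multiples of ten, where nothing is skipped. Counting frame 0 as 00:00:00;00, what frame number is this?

Complete 10-minute blocks: 0, each 17982 frames → 0.
Remaining 1 whole minute in the current block: 1800 + 0 × 1798 = 1800 frames.
Within the current minute: 37 × 30 + 3 − 2 = 1111 (labels ;00/;01 skipped at this minute). Total = 0 + 1800 + 1111 = 2911.

2911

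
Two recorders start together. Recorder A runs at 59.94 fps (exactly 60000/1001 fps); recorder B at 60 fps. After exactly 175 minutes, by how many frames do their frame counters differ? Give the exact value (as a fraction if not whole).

90000/143 frames

175 min = 10500 s.
A emits 60000/1001 × 10500 = 90000000/143 frames; B emits 60 × 10500 = 630000.
Difference = 90000/143 frames (≈ 629.3706); B is ahead of A.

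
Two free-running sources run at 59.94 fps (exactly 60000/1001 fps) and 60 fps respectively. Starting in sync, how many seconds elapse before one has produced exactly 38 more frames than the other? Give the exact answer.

19019/30 seconds

The gap grows by |60 − 60000/1001| = 60/1001 frames per second.
Time for a 38-frame gap: 38 ÷ (60/1001) = 19019/30 s.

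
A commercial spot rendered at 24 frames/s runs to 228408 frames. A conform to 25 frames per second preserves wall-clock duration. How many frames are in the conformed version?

237925 frames

Target frames = source frames × (target rate / source rate) = 228408 × (25)/(24) = 228408 × 25/24 = 237925.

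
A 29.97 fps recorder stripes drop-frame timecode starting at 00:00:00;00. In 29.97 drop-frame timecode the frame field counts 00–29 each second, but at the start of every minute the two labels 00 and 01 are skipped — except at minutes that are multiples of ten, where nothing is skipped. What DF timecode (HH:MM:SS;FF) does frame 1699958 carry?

Ten DF minutes hold 17982 frames, so frame 1699958 lies in block 94 (frames 1690308–1708289) with 9650 frames into that block.
The block's first minute is 1800 frames and the rest 1798 each; 9650 frames reaches minute 5, so 94 × 18 + 5 × 2 = 1702 labels have been skipped so far.
Adding those back, label number 1699958 + 1702 = 1701660 at 30 labels/s is 56722 s + 0 f = 15 h 45 min 22 s frame 0, i.e. 15:45:22;00.

15:45:22;00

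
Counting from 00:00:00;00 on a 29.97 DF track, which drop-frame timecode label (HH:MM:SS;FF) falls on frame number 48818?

Each 10-minute DF block holds 10 × 60 × 30 − 9 × 2 = 17982 frames. 48818 ÷ 17982 → 2 full blocks, remainder 12854.
Within the partial block the first minute is 1800 frames and each further minute 1798, so 7 further minute boundaries passed. Total skipped labels = 18 × 2 + 2 × 7 = 50.
Non-drop label index = 48818 + 50 = 48868; at 30 labels/s that is 00:27:08:28, i.e. DF 00:27:08;28.

00:27:08;28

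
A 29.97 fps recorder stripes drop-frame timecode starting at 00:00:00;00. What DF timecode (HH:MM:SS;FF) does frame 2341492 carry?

21:42:07;26

Each 10-minute DF block holds 10 × 60 × 30 − 9 × 2 = 17982 frames. 2341492 ÷ 17982 → 130 full blocks, remainder 3832.
Within the partial block the first minute is 1800 frames and each further minute 1798, so 2 further minute boundaries passed. Total skipped labels = 18 × 130 + 2 × 2 = 2344.
Non-drop label index = 2341492 + 2344 = 2343836; at 30 labels/s that is 21:42:07:26, i.e. DF 21:42:07;26.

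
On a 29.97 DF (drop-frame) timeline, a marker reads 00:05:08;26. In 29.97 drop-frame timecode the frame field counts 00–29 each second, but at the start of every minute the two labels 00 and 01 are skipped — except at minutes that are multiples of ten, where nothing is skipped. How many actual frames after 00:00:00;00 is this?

As if non-drop at 30 labels/s: (0 × 3600 + 5 × 60 + 8) × 30 + 26 = 9266.
Minute boundaries passed: 5; those not divisible by 10: 5 − 0 = 5; dropped labels = 2 × 5 = 10.
Actual frame index = 9266 − 10 = 9256.

9256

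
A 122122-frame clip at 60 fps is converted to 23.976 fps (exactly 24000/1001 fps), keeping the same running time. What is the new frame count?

Target frames = source frames × (target rate / source rate) = 122122 × (24000/1001)/(60) = 122122 × 400/1001 = 48800.

48800 frames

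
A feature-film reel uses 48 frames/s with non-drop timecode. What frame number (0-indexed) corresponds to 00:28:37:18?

frame 82434

Total seconds to the label: (0 × 3600 + 28 × 60 + 37) = 1717.
Frame index = 1717 × 48 + 18 = 82434.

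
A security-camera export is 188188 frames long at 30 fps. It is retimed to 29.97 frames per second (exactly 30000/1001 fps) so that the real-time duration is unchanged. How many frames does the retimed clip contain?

Target frames = source frames × (target rate / source rate) = 188188 × (30000/1001)/(30) = 188188 × 1000/1001 = 188000.

188000 frames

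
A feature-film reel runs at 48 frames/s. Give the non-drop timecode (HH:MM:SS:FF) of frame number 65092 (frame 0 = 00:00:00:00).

65092 ÷ 48 = 1356 full seconds, remainder 4 frames.
1356 s = 0 h 22 min 36 s.
Timecode: 00:22:36:04.

00:22:36:04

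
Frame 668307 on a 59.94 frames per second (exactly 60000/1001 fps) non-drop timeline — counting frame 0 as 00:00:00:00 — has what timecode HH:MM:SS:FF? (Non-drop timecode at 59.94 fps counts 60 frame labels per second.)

668307 ÷ 60 = 11138 full seconds, remainder 27 frames.
11138 s = 3 h 5 min 38 s.
Timecode: 03:05:38:27.

03:05:38:27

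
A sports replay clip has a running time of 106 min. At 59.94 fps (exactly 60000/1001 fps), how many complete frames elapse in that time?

381218 frames

106 min = 6360 s.
Frames = 6360 × 60000/1001 = 381600000/1001 ≈ 381218.7812.
Complete frames: 381218.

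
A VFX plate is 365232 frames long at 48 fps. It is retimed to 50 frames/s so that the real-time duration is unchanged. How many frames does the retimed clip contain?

Target frames = source frames × (target rate / source rate) = 365232 × (50)/(48) = 365232 × 25/24 = 380450.

380450 frames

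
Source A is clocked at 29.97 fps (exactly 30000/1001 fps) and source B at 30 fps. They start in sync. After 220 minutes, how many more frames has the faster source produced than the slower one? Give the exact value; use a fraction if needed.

36000/91 frames

220 min = 13200 s.
A emits 30000/1001 × 13200 = 36000000/91 frames; B emits 30 × 13200 = 396000.
Difference = 36000/91 frames (≈ 395.6044); B is ahead of A.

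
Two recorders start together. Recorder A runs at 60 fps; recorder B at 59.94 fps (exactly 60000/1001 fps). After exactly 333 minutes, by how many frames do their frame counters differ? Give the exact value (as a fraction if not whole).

333 min = 19980 s.
A emits 60 × 19980 = 1198800 frames; B emits 60000/1001 × 19980 = 1198800000/1001.
Difference = 1198800/1001 frames (≈ 1197.6024); B is behind A.

1198800/1001 frames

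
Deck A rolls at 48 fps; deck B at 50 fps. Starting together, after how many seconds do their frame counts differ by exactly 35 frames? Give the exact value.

The gap grows by |50 − 48| = 2 frames per second.
Time for a 35-frame gap: 35 ÷ (2) = 17.5 s.

17.5 seconds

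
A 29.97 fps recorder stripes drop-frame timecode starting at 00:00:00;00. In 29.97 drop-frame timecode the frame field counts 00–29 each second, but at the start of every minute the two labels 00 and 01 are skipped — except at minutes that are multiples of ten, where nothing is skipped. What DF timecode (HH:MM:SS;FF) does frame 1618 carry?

00:00:53;28

Each 10-minute DF block holds 10 × 60 × 30 − 9 × 2 = 17982 frames. 1618 ÷ 17982 → 0 full blocks, remainder 1618.
Within the partial block the first minute is 1800 frames and each further minute 1798, so 0 further minute boundaries passed. Total skipped labels = 18 × 0 + 2 × 0 = 0.
Non-drop label index = 1618 + 0 = 1618; at 30 labels/s that is 00:00:53:28, i.e. DF 00:00:53;28.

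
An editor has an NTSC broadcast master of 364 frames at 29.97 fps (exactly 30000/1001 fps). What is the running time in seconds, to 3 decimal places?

Running time = 364 × 1001/30000 = 91091/7500 s ≈ 12.145 s.

12.145 seconds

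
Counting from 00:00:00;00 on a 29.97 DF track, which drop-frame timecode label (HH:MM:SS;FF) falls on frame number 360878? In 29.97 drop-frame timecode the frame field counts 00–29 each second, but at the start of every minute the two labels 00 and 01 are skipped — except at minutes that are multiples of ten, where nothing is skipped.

03:20:41;08

Each 10-minute DF block holds 10 × 60 × 30 − 9 × 2 = 17982 frames. 360878 ÷ 17982 → 20 full blocks, remainder 1238.
Within the partial block the first minute is 1800 frames and each further minute 1798, so 0 further minute boundaries passed. Total skipped labels = 18 × 20 + 2 × 0 = 360.
Non-drop label index = 360878 + 360 = 361238; at 30 labels/s that is 03:20:41:08, i.e. DF 03:20:41;08.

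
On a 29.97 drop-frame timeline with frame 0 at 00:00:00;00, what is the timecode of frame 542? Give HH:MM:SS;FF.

00:00:18;02

Ten DF minutes hold 17982 frames, so frame 542 lies in block 0 (frames 0–17981) with 542 frames into that block.
The block's first minute is 1800 frames and the rest 1798 each; 542 frames reaches minute 0, so 0 × 18 + 0 × 2 = 0 labels have been skipped so far.
Adding those back, label number 542 + 0 = 542 at 30 labels/s is 18 s + 2 f = 0 h 0 min 18 s frame 2, i.e. 00:00:18;02.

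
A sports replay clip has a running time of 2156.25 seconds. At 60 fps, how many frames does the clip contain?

Frames = 2156.25 × 60 = 129375.

129375 frames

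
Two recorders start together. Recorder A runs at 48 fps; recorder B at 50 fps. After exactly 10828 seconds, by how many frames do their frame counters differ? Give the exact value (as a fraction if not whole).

21656 frames

A emits 48 × 10828 = 519744 frames; B emits 50 × 10828 = 541400.
Difference = 21656 frames; B is ahead of A.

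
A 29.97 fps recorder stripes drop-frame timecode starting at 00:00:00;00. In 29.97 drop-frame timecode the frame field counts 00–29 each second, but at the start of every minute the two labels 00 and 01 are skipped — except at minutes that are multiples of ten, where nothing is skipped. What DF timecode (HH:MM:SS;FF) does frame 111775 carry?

Each 10-minute DF block holds 10 × 60 × 30 − 9 × 2 = 17982 frames. 111775 ÷ 17982 → 6 full blocks, remainder 3883.
Within the partial block the first minute is 1800 frames and each further minute 1798, so 2 further minute boundaries passed. Total skipped labels = 18 × 6 + 2 × 2 = 112.
Non-drop label index = 111775 + 112 = 111887; at 30 labels/s that is 01:02:09:17, i.e. DF 01:02:09;17.

01:02:09;17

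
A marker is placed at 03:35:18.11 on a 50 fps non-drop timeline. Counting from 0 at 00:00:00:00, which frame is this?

Total seconds to the label: (3 × 3600 + 35 × 60 + 18) = 12918.
Frame index = 12918 × 50 + 11 = 645911.

frame 645911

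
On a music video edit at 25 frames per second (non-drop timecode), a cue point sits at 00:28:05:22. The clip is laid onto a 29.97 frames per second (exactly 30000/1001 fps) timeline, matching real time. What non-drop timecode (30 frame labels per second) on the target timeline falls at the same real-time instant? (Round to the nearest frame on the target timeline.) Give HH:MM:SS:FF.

Source frame index: (0×3600 + 28×60 + 5) × 25 + 22 = 42147.
Real time: 42147 / (25) = 42147/25 s.
Target frame: (42147/25) × (30000/1001) = 7225200/143 ≈ 50525.874 → 50526.
At 30 labels/s: frame 50526 → 00:28:04:06.

00:28:04:06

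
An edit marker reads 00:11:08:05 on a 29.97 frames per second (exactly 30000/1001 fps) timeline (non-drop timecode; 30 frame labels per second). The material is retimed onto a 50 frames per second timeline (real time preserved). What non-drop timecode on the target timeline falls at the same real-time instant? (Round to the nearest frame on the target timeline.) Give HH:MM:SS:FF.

Source frame index: (0×3600 + 11×60 + 8) × 30 + 5 = 20045.
Real time: 20045 / (30000/1001) = 4013009/6000 s.
Target frame: (4013009/6000) × (50) = 4013009/120 ≈ 33441.742 → 33442.
At 50 labels/s: frame 33442 → 00:11:08:42.

00:11:08:42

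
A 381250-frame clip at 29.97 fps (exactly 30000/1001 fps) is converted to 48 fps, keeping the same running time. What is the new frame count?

610610 frames

Target frames = source frames × (target rate / source rate) = 381250 × (48)/(30000/1001) = 381250 × 1001/625 = 610610.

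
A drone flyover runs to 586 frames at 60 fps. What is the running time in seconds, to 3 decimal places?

Running time = 586 × 1/60 = 293/30 s ≈ 9.767 s.

9.767 seconds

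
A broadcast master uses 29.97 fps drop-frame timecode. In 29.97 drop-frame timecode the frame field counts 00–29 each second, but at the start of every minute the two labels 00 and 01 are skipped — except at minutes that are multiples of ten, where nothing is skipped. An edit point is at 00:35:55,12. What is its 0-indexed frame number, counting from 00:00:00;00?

64598

Complete 10-minute blocks: 3, each 17982 frames → 53946.
Remaining 5 whole minutes in the current block: 1800 + 4 × 1798 = 8992 frames.
Within the current minute: 55 × 30 + 12 − 2 = 1660 (labels ;00/;01 skipped at this minute). Total = 53946 + 8992 + 1660 = 64598.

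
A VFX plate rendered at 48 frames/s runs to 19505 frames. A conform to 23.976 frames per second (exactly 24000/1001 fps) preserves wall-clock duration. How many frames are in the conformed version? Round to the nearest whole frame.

9743 frames

Frames at target rate = 19505 × (24000/1001) / (48) = 9752500/1001 ≈ 9742.757.
Nearest whole frame: 9743.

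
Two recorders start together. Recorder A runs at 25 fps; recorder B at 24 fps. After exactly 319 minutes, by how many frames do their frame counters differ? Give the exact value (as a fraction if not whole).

319 min = 19140 s.
A emits 25 × 19140 = 478500 frames; B emits 24 × 19140 = 459360.
Difference = 19140 frames; B is behind A.

19140 frames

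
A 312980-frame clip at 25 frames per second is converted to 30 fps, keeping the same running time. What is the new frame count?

375576 frames

Frames at target rate = 312980 × (30) / (25) = 375576.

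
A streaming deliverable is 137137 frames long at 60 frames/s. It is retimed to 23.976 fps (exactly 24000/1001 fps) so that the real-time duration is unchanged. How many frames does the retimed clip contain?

Target frames = source frames × (target rate / source rate) = 137137 × (24000/1001)/(60) = 137137 × 400/1001 = 54800.

54800 frames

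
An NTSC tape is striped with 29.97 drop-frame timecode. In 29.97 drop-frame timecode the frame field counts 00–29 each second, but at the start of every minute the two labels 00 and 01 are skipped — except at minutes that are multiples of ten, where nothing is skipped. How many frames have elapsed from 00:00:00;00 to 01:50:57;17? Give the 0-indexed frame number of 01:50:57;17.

199529

Complete 10-minute blocks: 11, each 17982 frames → 197802.
Remaining 0 whole minutes in the current block: 0 frames.
Within the current minute: 57 × 30 + 17 = 1727. Total = 197802 + 0 + 1727 = 199529.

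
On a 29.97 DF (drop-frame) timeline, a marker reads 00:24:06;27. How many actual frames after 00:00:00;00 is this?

As if non-drop at 30 labels/s: (0 × 3600 + 24 × 60 + 6) × 30 + 27 = 43407.
Minute boundaries passed: 24; those not divisible by 10: 24 − 2 = 22; dropped labels = 2 × 22 = 44.
Actual frame index = 43407 − 44 = 43363.

43363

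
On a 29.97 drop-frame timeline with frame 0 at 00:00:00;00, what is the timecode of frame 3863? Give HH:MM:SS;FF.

00:02:08;27

Each 10-minute DF block holds 10 × 60 × 30 − 9 × 2 = 17982 frames. 3863 ÷ 17982 → 0 full blocks, remainder 3863.
Within the partial block the first minute is 1800 frames and each further minute 1798, so 2 further minute boundaries passed. Total skipped labels = 18 × 0 + 2 × 2 = 4.
Non-drop label index = 3863 + 4 = 3867; at 30 labels/s that is 00:02:08:27, i.e. DF 00:02:08;27.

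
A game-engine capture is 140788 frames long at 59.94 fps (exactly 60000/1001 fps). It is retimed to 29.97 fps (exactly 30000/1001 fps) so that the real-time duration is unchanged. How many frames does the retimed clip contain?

70394 frames

Target frames = source frames × (target rate / source rate) = 140788 × (30000/1001)/(60000/1001) = 140788 × 1/2 = 70394.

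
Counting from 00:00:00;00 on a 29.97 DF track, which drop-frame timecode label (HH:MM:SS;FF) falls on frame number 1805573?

16:44:06;01

Each 10-minute DF block holds 10 × 60 × 30 − 9 × 2 = 17982 frames. 1805573 ÷ 17982 → 100 full blocks, remainder 7373.
Within the partial block the first minute is 1800 frames and each further minute 1798, so 4 further minute boundaries passed. Total skipped labels = 18 × 100 + 2 × 4 = 1808.
Non-drop label index = 1805573 + 1808 = 1807381; at 30 labels/s that is 16:44:06:01, i.e. DF 16:44:06;01.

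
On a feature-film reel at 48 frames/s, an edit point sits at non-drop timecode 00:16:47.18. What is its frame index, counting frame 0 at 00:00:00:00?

Total seconds to the label: (0 × 3600 + 16 × 60 + 47) = 1007.
Frame index = 1007 × 48 + 18 = 48354.

48354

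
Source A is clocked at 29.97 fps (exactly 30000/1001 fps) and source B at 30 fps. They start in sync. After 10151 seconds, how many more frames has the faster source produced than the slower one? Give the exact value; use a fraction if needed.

A emits 30000/1001 × 10151 = 304530000/1001 frames; B emits 30 × 10151 = 304530.
Difference = 304530/1001 frames (≈ 304.2258); B is ahead of A.

304530/1001 frames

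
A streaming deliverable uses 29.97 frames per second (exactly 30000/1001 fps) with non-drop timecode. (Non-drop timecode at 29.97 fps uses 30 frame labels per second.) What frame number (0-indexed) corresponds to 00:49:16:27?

Total seconds to the label: (0 × 3600 + 49 × 60 + 16) = 2956.
Frame index = 2956 × 30 + 27 = 88707.

88707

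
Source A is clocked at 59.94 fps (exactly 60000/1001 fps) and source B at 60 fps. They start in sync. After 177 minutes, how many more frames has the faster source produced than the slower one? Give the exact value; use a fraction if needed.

637200/1001 frames

177 min = 10620 s.
A emits 60000/1001 × 10620 = 637200000/1001 frames; B emits 60 × 10620 = 637200.
Difference = 637200/1001 frames (≈ 636.5634); B is ahead of A.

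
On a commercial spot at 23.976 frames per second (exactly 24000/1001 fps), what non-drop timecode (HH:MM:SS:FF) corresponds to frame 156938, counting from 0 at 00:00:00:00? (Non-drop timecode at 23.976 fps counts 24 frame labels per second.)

156938 ÷ 24 = 6539 full seconds, remainder 2 frames.
6539 s = 1 h 48 min 59 s.
Timecode: 01:48:59:02.

01:48:59:02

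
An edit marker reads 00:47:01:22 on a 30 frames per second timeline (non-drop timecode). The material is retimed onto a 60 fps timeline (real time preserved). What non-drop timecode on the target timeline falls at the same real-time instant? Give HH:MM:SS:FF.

Source frame index: (0×3600 + 47×60 + 1) × 30 + 22 = 84652.
Real time: 84652 / (30) = 42326/15 s.
Target frame: (42326/15) × (60) = 169304.
At 60 labels/s: frame 169304 → 00:47:01:44.

00:47:01:44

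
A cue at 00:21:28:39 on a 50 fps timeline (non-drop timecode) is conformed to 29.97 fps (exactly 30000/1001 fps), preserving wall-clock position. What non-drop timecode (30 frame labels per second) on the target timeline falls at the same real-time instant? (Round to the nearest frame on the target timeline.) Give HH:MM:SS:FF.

00:21:27:15

Source frame index: (0×3600 + 21×60 + 28) × 50 + 39 = 64439.
Real time: 64439 / (50) = 64439/50 s.
Target frame: (64439/50) × (30000/1001) = 38663400/1001 ≈ 38624.775 → 38625.
At 30 labels/s: frame 38625 → 00:21:27:15.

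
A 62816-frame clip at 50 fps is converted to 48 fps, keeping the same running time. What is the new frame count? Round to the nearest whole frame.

60303 frames

Frames at target rate = 62816 × (48) / (50) = 1507584/25 ≈ 60303.360.
Nearest whole frame: 60303.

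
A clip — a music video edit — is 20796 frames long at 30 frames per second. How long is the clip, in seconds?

Running time = 20796 / (30) = 693.2 s.

693.2 seconds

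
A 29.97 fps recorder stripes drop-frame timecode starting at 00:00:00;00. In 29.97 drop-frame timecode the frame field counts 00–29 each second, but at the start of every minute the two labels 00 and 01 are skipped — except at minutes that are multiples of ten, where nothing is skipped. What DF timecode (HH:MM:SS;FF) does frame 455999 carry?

04:13:35;05

Ten DF minutes hold 17982 frames, so frame 455999 lies in block 25 (frames 449550–467531) with 6449 frames into that block.
The block's first minute is 1800 frames and the rest 1798 each; 6449 frames reaches minute 3, so 25 × 18 + 3 × 2 = 456 labels have been skipped so far.
Adding those back, label number 455999 + 456 = 456455 at 30 labels/s is 15215 s + 5 f = 4 h 13 min 35 s frame 5, i.e. 04:13:35;05.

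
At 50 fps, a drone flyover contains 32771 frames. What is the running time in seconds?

655.42 seconds

Running time = 32771 / (50) = 655.42 s.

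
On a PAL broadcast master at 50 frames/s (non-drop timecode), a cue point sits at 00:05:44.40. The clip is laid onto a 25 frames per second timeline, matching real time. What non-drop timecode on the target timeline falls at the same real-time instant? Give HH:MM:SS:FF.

Source frame index: (0×3600 + 5×60 + 44) × 50 + 40 = 17240.
Real time: 17240 / (50) = 1724/5 s.
Target frame: (1724/5) × (25) = 8620.
At 25 labels/s: frame 8620 → 00:05:44:20.

00:05:44:20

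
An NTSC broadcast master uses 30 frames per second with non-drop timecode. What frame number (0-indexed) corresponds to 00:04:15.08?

Total seconds to the label: (0 × 3600 + 4 × 60 + 15) = 255.
Frame index = 255 × 30 + 8 = 7658.

frame 7658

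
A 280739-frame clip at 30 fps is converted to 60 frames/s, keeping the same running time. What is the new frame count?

Frames at target rate = 280739 × (60) / (30) = 561478.

561478 frames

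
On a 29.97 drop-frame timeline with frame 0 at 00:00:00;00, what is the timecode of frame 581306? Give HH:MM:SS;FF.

05:23:16;08

Ten DF minutes hold 17982 frames, so frame 581306 lies in block 32 (frames 575424–593405) with 5882 frames into that block.
The block's first minute is 1800 frames and the rest 1798 each; 5882 frames reaches minute 3, so 32 × 18 + 3 × 2 = 582 labels have been skipped so far.
Adding those back, label number 581306 + 582 = 581888 at 30 labels/s is 19396 s + 8 f = 5 h 23 min 16 s frame 8, i.e. 05:23:16;08.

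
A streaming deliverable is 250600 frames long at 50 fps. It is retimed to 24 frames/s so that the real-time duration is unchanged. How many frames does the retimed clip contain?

120288 frames

Target frames = source frames × (target rate / source rate) = 250600 × (24)/(50) = 250600 × 12/25 = 120288.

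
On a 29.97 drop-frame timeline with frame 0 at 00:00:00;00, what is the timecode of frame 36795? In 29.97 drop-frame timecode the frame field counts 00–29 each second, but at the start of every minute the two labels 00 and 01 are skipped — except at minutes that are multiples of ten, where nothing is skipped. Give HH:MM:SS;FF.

00:20:27;21

Ten DF minutes hold 17982 frames, so frame 36795 lies in block 2 (frames 35964–53945) with 831 frames into that block.
The block's first minute is 1800 frames and the rest 1798 each; 831 frames reaches minute 0, so 2 × 18 + 0 × 2 = 36 labels have been skipped so far.
Adding those back, label number 36795 + 36 = 36831 at 30 labels/s is 1227 s + 21 f = 0 h 20 min 27 s frame 21, i.e. 00:20:27;21.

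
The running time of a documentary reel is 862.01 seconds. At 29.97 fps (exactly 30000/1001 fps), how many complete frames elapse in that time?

25834 frames

Frames = 862.01 × 30000/1001 = 25860300/1001 ≈ 25834.4655.
Complete frames: 25834.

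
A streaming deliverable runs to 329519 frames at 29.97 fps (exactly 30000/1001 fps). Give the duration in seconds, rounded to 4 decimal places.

Running time = 329519 × 1001/30000 = 329848519/30000 s ≈ 10994.9506 s.

10994.9506 seconds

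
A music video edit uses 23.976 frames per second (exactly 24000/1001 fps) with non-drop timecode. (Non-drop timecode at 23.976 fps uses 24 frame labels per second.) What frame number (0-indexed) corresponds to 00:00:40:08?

Total seconds to the label: (0 × 3600 + 0 × 60 + 40) = 40.
Frame index = 40 × 24 + 8 = 968.

968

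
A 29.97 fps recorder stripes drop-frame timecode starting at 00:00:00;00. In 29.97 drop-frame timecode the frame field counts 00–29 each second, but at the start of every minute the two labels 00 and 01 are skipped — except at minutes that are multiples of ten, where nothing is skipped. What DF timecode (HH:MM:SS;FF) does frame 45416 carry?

Ten DF minutes hold 17982 frames, so frame 45416 lies in block 2 (frames 35964–53945) with 9452 frames into that block.
The block's first minute is 1800 frames and the rest 1798 each; 9452 frames reaches minute 5, so 2 × 18 + 5 × 2 = 46 labels have been skipped so far.
Adding those back, label number 45416 + 46 = 45462 at 30 labels/s is 1515 s + 12 f = 0 h 25 min 15 s frame 12, i.e. 00:25:15;12.

00:25:15;12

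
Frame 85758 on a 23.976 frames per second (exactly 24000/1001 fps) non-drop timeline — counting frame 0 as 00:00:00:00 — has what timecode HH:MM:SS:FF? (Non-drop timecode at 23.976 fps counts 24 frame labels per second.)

00:59:33:06

85758 ÷ 24 = 3573 full seconds, remainder 6 frames.
3573 s = 0 h 59 min 33 s.
Timecode: 00:59:33:06.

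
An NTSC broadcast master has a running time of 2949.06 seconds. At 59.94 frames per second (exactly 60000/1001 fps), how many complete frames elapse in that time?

176766 frames

Frames = 2949.06 × 60000/1001 = 176943600/1001 ≈ 176766.8332.
Complete frames: 176766.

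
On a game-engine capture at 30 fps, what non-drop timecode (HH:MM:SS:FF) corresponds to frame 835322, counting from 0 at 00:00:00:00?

07:44:04:02

835322 ÷ 30 = 27844 full seconds, remainder 2 frames.
27844 s = 7 h 44 min 4 s.
Timecode: 07:44:04:02.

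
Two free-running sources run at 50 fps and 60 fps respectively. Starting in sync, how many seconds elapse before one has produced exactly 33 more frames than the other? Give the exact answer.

3.3 seconds

The gap grows by |60 − 50| = 10 frames per second.
Time for a 33-frame gap: 33 ÷ (10) = 3.3 s.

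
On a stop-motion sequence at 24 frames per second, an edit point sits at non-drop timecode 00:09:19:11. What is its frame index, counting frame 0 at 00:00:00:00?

Total seconds to the label: (0 × 3600 + 9 × 60 + 19) = 559.
Frame index = 559 × 24 + 11 = 13427.

frame 13427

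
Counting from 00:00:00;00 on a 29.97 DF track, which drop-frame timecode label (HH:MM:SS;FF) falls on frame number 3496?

Ten DF minutes hold 17982 frames, so frame 3496 lies in block 0 (frames 0–17981) with 3496 frames into that block.
The block's first minute is 1800 frames and the rest 1798 each; 3496 frames reaches minute 1, so 0 × 18 + 1 × 2 = 2 labels have been skipped so far.
Adding those back, label number 3496 + 2 = 3498 at 30 labels/s is 116 s + 18 f = 0 h 1 min 56 s frame 18, i.e. 00:01:56;18.

00:01:56;18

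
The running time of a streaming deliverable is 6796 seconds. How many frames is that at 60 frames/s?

407760 frames

Frames = 6796 × 60 = 407760.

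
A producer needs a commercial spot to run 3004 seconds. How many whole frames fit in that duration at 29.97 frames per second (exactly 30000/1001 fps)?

90029 frames

Frames = 3004 × 30000/1001 = 90120000/1001 ≈ 90029.9700.
Complete frames: 90029.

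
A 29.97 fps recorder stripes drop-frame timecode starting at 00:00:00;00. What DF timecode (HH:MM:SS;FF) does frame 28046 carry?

00:15:35;24

Ten DF minutes hold 17982 frames, so frame 28046 lies in block 1 (frames 17982–35963) with 10064 frames into that block.
The block's first minute is 1800 frames and the rest 1798 each; 10064 frames reaches minute 5, so 1 × 18 + 5 × 2 = 28 labels have been skipped so far.
Adding those back, label number 28046 + 28 = 28074 at 30 labels/s is 935 s + 24 f = 0 h 15 min 35 s frame 24, i.e. 00:15:35;24.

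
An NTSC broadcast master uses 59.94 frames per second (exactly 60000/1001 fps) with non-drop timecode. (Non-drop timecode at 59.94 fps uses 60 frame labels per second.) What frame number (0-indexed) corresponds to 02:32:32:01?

Total seconds to the label: (2 × 3600 + 32 × 60 + 32) = 9152.
Frame index = 9152 × 60 + 1 = 549121.

frame 549121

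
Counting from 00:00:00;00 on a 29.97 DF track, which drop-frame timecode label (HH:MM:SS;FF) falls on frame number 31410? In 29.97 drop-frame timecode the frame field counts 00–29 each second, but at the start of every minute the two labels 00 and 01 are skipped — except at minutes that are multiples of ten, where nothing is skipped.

00:17:28;02

Ten DF minutes hold 17982 frames, so frame 31410 lies in block 1 (frames 17982–35963) with 13428 frames into that block.
The block's first minute is 1800 frames and the rest 1798 each; 13428 frames reaches minute 7, so 1 × 18 + 7 × 2 = 32 labels have been skipped so far.
Adding those back, label number 31410 + 32 = 31442 at 30 labels/s is 1048 s + 2 f = 0 h 17 min 28 s frame 2, i.e. 00:17:28;02.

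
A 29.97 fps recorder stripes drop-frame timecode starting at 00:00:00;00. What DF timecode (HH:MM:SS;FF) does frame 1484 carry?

00:00:49;14

Ten DF minutes hold 17982 frames, so frame 1484 lies in block 0 (frames 0–17981) with 1484 frames into that block.
The block's first minute is 1800 frames and the rest 1798 each; 1484 frames reaches minute 0, so 0 × 18 + 0 × 2 = 0 labels have been skipped so far.
Adding those back, label number 1484 + 0 = 1484 at 30 labels/s is 49 s + 14 f = 0 h 0 min 49 s frame 14, i.e. 00:00:49;14.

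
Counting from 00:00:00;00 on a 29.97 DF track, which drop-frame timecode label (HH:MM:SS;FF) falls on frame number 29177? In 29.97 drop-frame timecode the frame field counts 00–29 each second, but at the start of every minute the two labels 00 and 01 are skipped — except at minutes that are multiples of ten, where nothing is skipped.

Ten DF minutes hold 17982 frames, so frame 29177 lies in block 1 (frames 17982–35963) with 11195 frames into that block.
The block's first minute is 1800 frames and the rest 1798 each; 11195 frames reaches minute 6, so 1 × 18 + 6 × 2 = 30 labels have been skipped so far.
Adding those back, label number 29177 + 30 = 29207 at 30 labels/s is 973 s + 17 f = 0 h 16 min 13 s frame 17, i.e. 00:16:13;17.

00:16:13;17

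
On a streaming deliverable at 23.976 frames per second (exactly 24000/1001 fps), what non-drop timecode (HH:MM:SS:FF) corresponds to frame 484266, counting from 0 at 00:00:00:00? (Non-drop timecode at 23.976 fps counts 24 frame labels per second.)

05:36:17:18

484266 ÷ 24 = 20177 full seconds, remainder 18 frames.
20177 s = 5 h 36 min 17 s.
Timecode: 05:36:17:18.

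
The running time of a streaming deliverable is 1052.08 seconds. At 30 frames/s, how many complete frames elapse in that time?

31562 frames

Frames = 1052.08 × 30 = 157812/5 ≈ 31562.4000.
Complete frames: 31562.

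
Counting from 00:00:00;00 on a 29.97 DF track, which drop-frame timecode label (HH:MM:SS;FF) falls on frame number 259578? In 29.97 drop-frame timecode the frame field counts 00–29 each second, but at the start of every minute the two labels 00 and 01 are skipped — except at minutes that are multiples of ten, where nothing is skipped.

02:24:21;08

Ten DF minutes hold 17982 frames, so frame 259578 lies in block 14 (frames 251748–269729) with 7830 frames into that block.
The block's first minute is 1800 frames and the rest 1798 each; 7830 frames reaches minute 4, so 14 × 18 + 4 × 2 = 260 labels have been skipped so far.
Adding those back, label number 259578 + 260 = 259838 at 30 labels/s is 8661 s + 8 f = 2 h 24 min 21 s frame 8, i.e. 02:24:21;08.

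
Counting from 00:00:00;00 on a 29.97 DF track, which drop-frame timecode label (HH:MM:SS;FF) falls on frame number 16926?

Ten DF minutes hold 17982 frames, so frame 16926 lies in block 0 (frames 0–17981) with 16926 frames into that block.
The block's first minute is 1800 frames and the rest 1798 each; 16926 frames reaches minute 9, so 0 × 18 + 9 × 2 = 18 labels have been skipped so far.
Adding those back, label number 16926 + 18 = 16944 at 30 labels/s is 564 s + 24 f = 0 h 9 min 24 s frame 24, i.e. 00:09:24;24.

00:09:24;24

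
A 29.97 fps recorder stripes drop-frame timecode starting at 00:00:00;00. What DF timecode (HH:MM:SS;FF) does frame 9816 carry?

Each 10-minute DF block holds 10 × 60 × 30 − 9 × 2 = 17982 frames. 9816 ÷ 17982 → 0 full blocks, remainder 9816.
Within the partial block the first minute is 1800 frames and each further minute 1798, so 5 further minute boundaries passed. Total skipped labels = 18 × 0 + 2 × 5 = 10.
Non-drop label index = 9816 + 10 = 9826; at 30 labels/s that is 00:05:27:16, i.e. DF 00:05:27;16.

00:05:27;16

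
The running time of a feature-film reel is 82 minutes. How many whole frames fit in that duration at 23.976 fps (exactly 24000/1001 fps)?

82 min = 4920 s.
Frames = 4920 × 24000/1001 = 118080000/1001 ≈ 117962.0380.
Complete frames: 117962.

117962 frames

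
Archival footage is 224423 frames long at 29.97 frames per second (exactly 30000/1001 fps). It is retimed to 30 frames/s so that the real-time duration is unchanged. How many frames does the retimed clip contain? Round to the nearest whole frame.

Frames at target rate = 224423 × (30) / (30000/1001) = 224647423/1000 ≈ 224647.423.
Nearest whole frame: 224647.

224647 frames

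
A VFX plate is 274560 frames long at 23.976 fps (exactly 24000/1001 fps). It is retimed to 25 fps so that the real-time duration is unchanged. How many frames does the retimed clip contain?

286286 frames

Target frames = source frames × (target rate / source rate) = 274560 × (25)/(24000/1001) = 274560 × 1001/960 = 286286.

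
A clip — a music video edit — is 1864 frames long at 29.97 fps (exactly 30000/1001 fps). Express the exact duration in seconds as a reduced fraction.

233233/3750 seconds

Running time = 1864 ÷ (30000/1001) = 1864 × 1001/30000 = 233233/3750 s.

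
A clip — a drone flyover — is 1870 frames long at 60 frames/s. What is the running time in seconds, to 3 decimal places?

Running time = 1870 × 1/60 = 187/6 s ≈ 31.167 s.

31.167 seconds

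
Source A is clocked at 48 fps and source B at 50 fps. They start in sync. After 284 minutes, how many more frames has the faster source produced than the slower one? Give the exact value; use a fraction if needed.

34080 frames

284 min = 17040 s.
A emits 48 × 17040 = 817920 frames; B emits 50 × 17040 = 852000.
Difference = 34080 frames; B is ahead of A.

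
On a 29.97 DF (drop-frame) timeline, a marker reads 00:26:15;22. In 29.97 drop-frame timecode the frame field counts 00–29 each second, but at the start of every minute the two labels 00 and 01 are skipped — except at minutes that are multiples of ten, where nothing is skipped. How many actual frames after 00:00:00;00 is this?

As if non-drop at 30 labels/s: (0 × 3600 + 26 × 60 + 15) × 30 + 22 = 47272.
Minute boundaries passed: 26; those not divisible by 10: 26 − 2 = 24; dropped labels = 2 × 24 = 48.
Actual frame index = 47272 − 48 = 47224.

47224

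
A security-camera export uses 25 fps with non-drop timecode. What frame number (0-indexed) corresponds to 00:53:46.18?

frame 80668

Total seconds to the label: (0 × 3600 + 53 × 60 + 46) = 3226.
Frame index = 3226 × 25 + 18 = 80668.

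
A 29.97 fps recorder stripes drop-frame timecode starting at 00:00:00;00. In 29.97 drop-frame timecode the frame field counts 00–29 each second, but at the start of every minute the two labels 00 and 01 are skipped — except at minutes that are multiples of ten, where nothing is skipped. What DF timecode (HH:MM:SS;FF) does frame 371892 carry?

03:26:48;24

Each 10-minute DF block holds 10 × 60 × 30 − 9 × 2 = 17982 frames. 371892 ÷ 17982 → 20 full blocks, remainder 12252.
Within the partial block the first minute is 1800 frames and each further minute 1798, so 6 further minute boundaries passed. Total skipped labels = 18 × 20 + 2 × 6 = 372.
Non-drop label index = 371892 + 372 = 372264; at 30 labels/s that is 03:26:48:24, i.e. DF 03:26:48;24.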